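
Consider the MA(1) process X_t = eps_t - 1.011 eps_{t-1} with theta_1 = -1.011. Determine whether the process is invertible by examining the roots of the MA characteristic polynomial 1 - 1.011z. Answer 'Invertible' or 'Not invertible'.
\text{Not invertible}

The MA(q) characteristic polynomial is P(z) = 1 - 1.011z.
Invertibility requires all roots to lie outside the unit circle, i.e. |z| > 1 for every root.
This is linear in z: 1 + (-1.011) z = 0  =>  z = -1/(-1.011) = 0.98912,  |z| = 0.98912.
Moduli of all roots: 0.9891.
All moduli strictly greater than 1? No.
Verdict: Not invertible.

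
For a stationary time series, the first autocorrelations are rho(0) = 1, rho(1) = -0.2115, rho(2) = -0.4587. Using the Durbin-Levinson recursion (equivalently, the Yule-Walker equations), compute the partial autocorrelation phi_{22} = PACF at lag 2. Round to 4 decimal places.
\phi_{22} = -0.5270

The PACF at lag k is phi_{kk}, the last component of the solution
to the Yule-Walker system G_k phi = r_k where
  (G_k)_{ij} = rho(|i - j|), (r_k)_i = rho(i), i,j = 1..k.
Equivalently, Durbin-Levinson gives phi_{kk} iteratively:
  phi_{11} = rho(1)
  phi_{kk} = [rho(k) - sum_{j=1..k-1} phi_{k-1,j} rho(k-j)]
            / [1 - sum_{j=1..k-1} phi_{k-1,j} rho(j)],
  phi_{k,j} = phi_{k-1,j} - phi_{kk} phi_{k-1,k-j},  j = 1..k-1.
Step k = 1:
  phi_11 = rho(1) = -0.2115.
Step k = 2:
  phi_22 = [rho(2) - phi_11 rho(1)] / [1 - phi_11 rho(1)] = [-0.4587 - (-0.2115)(-0.2115)] / [1 - (-0.2115)(-0.2115)]
         = -0.50343225 / 0.95526775 = -0.527.
Therefore phi_{22} = -0.5270.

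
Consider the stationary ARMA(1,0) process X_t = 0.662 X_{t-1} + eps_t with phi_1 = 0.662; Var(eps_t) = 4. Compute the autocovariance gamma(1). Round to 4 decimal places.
\gamma(1) = 4.7138

Multiply the model equation by X_{t-k} and take expectations. With theta_0 = psi_0 = 1 and psi_j the MA(infinity) weights, this gives
  gamma(k) - sum_i phi_i gamma(k-i) = c_k,
  c_k = sigma^2 * sum_{j=k..q} theta_j psi_{j-k}   (c_k = 0 for k > q),
using gamma(-m) = gamma(m).
Pure AR (q = 0): c_0 = sigma^2 = 4, c_k = 0 for k >= 1.
Equations for k = 0 and k = 1 (AR order 1):
  gamma(0) = phi_1 gamma(1) + c_0
  gamma(1) = phi_1 gamma(0) + c_1
Substituting the second into the first: gamma(0) (1 - phi_1^2) = c_0 + phi_1 c_1, so
  gamma(0) = c_0 / (1 - phi_1^2) = 4 / (1 - (0.662)^2) = 4 / 0.561756 = 7.120529.
  gamma(1) = phi_1 gamma(0) = (0.662)(7.120529) = 4.71379.
Therefore gamma(1) = 4.7138 (to 4 decimal places).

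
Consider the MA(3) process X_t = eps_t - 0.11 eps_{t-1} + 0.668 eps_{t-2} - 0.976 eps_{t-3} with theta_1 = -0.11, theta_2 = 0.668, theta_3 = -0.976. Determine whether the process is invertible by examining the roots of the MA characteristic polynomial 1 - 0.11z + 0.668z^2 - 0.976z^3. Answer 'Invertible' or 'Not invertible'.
\text{Not invertible}

The MA(q) characteristic polynomial is P(z) = 1 - 0.11z + 0.668z^2 - 0.976z^3.
Invertibility requires all roots to lie outside the unit circle, i.e. |z| > 1 for every root.
Degree 3: look for a simple real root z0 first, then factor out (1 - z/z0) and solve the remaining quadratic.
Testing z0 = 1.25: P(1.25) = 1 + (-0.11)(1.25) + (0.668)(1.25)^2 + (-0.976)(1.25)^3
  = 1 + (-0.1375) + (1.04375) + (-1.90625) = 0.  So z_0 = 1.25 is a root, |z_0| = 1.25.
Divide out the factor (1 - 0.8 z) = (1 - z/z0) (since 1/z0 = 0.8):
  P(z) = (1 - 0.8 z)(1 + (0.69) z + (1.22) z^2)
  [check: z-coef 0.69 - (0.8) = -0.11; z^2-coef 1.22 - (0.8)(0.69) = 0.668; z^3-coef -(0.8)(1.22) = -0.976.]
Remaining roots from the quadratic factor 1 + (0.69) z + (1.22) z^2:
  Set 1 + (0.69) z + (1.22) z^2 = 0, i.e. a z^2 + b z + c = 0 with a = 1.22, b = 0.69, c = 1.
  Discriminant D = b^2 - 4ac = (0.69)^2 - 4*(1.22)*1 = 0.4761 - (4.88) = -4.4039.
  D < 0, so the roots are the complex-conjugate pair z = (-b +/- i sqrt(-D)) / (2a) = -0.2828 +/- 0.8601i.
  For a conjugate pair |z|^2 = z * conj(z) = (product of roots) = c/a = 1/(1.22) = 0.819672, so |z| = sqrt(0.819672) = 0.9054 for both roots.
Moduli of all roots: 1.2500, 0.9054, 0.9054.
All moduli strictly greater than 1? No.
Verdict: Not invertible.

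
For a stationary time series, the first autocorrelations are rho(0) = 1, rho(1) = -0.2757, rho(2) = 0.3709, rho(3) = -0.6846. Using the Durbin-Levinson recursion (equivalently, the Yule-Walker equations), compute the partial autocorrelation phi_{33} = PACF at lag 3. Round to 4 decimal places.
\phi_{33} = -0.6350

The PACF at lag k is phi_{kk}, the last component of the solution
to the Yule-Walker system G_k phi = r_k where
  (G_k)_{ij} = rho(|i - j|), (r_k)_i = rho(i), i,j = 1..k.
Equivalently, Durbin-Levinson gives phi_{kk} iteratively:
  phi_{11} = rho(1)
  phi_{kk} = [rho(k) - sum_{j=1..k-1} phi_{k-1,j} rho(k-j)]
            / [1 - sum_{j=1..k-1} phi_{k-1,j} rho(j)],
  phi_{k,j} = phi_{k-1,j} - phi_{kk} phi_{k-1,k-j},  j = 1..k-1.
Step k = 1:
  phi_11 = rho(1) = -0.2757.
Step k = 2:
  phi_22 = [rho(2) - phi_11 rho(1)] / [1 - phi_11 rho(1)] = [0.3709 - (-0.2757)(-0.2757)] / [1 - (-0.2757)(-0.2757)]
         = 0.29488951 / 0.92398951 = 0.319148.
  Update: phi_21 = phi_11 - phi_22 phi_11 = -0.2757 - (0.319148)(-0.2757) = -0.187711.
Step k = 3:
  phi_33 = [rho(3) - phi_21 rho(2) - phi_22 rho(1)] / [1 - phi_21 rho(1) - phi_22 rho(2)]
    numerator   = -0.6846 - (-0.187711)(0.3709) - (0.319148)(-0.2757) = -0.52698891
    denominator = 1 - (-0.187711)(-0.2757) - (0.319148)(0.3709) = 0.82987608
  phi_33 = -0.52698891 / 0.82987608 = -0.635.
Therefore phi_{33} = -0.6350.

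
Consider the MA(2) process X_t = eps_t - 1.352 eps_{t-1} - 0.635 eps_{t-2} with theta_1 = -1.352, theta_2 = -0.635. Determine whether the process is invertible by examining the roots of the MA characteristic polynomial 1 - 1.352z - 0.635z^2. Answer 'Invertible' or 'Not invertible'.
\text{Not invertible}

The MA(q) characteristic polynomial is P(z) = 1 - 1.352z - 0.635z^2.
Invertibility requires all roots to lie outside the unit circle, i.e. |z| > 1 for every root.
Set 1 + (-1.352) z + (-0.635) z^2 = 0, i.e. a z^2 + b z + c = 0 with a = -0.635, b = -1.352, c = 1.
Discriminant D = b^2 - 4ac = (-1.352)^2 - 4*(-0.635)*1 = 1.827904 - (-2.54) = 4.367904.
D >= 0, so the roots are real: z = (-b +/- sqrt(D)) / (2a) = (1.352 +/- 2.089953) / (-1.27).
  z_1 = (1.352 + 2.089953) / (-1.27) = -2.7102,   |z_1| = 2.7102.
  z_2 = (1.352 - 2.089953) / (-1.27) = 0.5811,   |z_2| = 0.5811.
Moduli of all roots: 2.7102, 0.5811.
All moduli strictly greater than 1? No.
Verdict: Not invertible.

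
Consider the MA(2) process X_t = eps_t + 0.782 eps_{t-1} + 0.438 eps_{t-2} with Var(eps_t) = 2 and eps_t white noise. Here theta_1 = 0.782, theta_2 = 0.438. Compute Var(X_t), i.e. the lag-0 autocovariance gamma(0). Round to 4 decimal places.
\gamma(0) = 3.6067

For an MA(q) process X_t = eps_t + sum_i theta_i eps_{t-i} with
Var(eps_t) = sigma^2, the variance is
  gamma(0) = sigma^2 * (1 + sum_i theta_i^2).
  sum_i theta_i^2 = (0.782)^2 + (0.438)^2 = 0.611524 + 0.191844 = 0.803368.
  gamma(0) = 2 * (1 + 0.803368) = 2 * 1.803368 = 3.606736, which rounds to 3.6067.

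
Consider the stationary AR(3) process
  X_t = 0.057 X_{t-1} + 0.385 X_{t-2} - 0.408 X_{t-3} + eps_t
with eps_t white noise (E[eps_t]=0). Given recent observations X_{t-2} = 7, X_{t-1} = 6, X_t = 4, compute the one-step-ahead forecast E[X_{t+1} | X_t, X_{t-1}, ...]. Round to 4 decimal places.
E[X_{t+1} \mid \mathcal F_t] = -0.3180

For an AR(p) model X_t = c + sum_i phi_i X_{t-i} + eps_t, the
one-step-ahead conditional mean is
  E[X_{t+1} | X_t, ...] = c + sum_i phi_i X_{t+1-i}.
Substitute known values:
  E[X_{t+1} | ...] = (0.057) * (4) + (0.385) * (6) + (-0.408) * (7)
                   = -0.3180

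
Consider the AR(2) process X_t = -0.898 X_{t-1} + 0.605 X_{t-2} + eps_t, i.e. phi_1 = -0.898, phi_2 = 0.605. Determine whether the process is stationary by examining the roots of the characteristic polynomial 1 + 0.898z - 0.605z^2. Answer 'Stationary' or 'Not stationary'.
\text{Not stationary}

The AR(p) characteristic polynomial is P(z) = 1 + 0.898z - 0.605z^2.
Stationarity requires all roots to lie outside the unit circle, i.e. |z| > 1 for every root.
Set 1 + (0.898) z + (-0.605) z^2 = 0, i.e. a z^2 + b z + c = 0 with a = -0.605, b = 0.898, c = 1.
Discriminant D = b^2 - 4ac = (0.898)^2 - 4*(-0.605)*1 = 0.806404 - (-2.42) = 3.226404.
D >= 0, so the roots are real: z = (-b +/- sqrt(D)) / (2a) = (-0.898 +/- 1.796219) / (-1.21).
  z_1 = (-0.898 + 1.796219) / (-1.21) = -0.7423,   |z_1| = 0.7423.
  z_2 = (-0.898 - 1.796219) / (-1.21) = 2.2266,   |z_2| = 2.2266.
Moduli of all roots: 0.7423, 2.2266.
All moduli strictly greater than 1? No.
Verdict: Not stationary.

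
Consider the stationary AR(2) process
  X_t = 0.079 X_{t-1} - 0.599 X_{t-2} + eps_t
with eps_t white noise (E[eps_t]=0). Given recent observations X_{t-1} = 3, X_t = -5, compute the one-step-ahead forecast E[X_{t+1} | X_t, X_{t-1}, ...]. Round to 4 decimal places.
E[X_{t+1} \mid \mathcal F_t] = -2.1920

For an AR(p) model X_t = c + sum_i phi_i X_{t-i} + eps_t, the
one-step-ahead conditional mean is
  E[X_{t+1} | X_t, ...] = c + sum_i phi_i X_{t+1-i}.
Substitute known values:
  E[X_{t+1} | ...] = (0.079) * (-5) + (-0.599) * (3)
                   = -2.1920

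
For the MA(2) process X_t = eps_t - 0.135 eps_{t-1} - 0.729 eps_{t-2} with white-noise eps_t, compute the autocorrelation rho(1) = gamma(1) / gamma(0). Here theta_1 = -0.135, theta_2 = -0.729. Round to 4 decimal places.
\rho(1) = -0.0236

For an MA(q) process with theta_0 = 1, the autocovariance is
  gamma(k) = sigma^2 * sum_{i=0..q-k} theta_i * theta_{i+k},
and rho(k) = gamma(k) / gamma(0). Sigma^2 cancels.
  numerator   = (1)*(-0.135) + (-0.135)*(-0.729) = -0.036585.
  denominator = (1)^2 + (-0.135)^2 + (-0.729)^2 = 1.549666.
  rho(1) = -0.036585 / 1.549666 = -0.0236.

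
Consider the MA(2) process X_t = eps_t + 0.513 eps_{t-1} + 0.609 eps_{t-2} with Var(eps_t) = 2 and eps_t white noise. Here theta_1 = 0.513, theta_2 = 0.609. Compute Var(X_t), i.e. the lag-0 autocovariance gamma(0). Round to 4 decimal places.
\gamma(0) = 3.2681

For an MA(q) process X_t = eps_t + sum_i theta_i eps_{t-i} with
Var(eps_t) = sigma^2, the variance is
  gamma(0) = sigma^2 * (1 + sum_i theta_i^2).
  sum_i theta_i^2 = (0.513)^2 + (0.609)^2 = 0.263169 + 0.370881 = 0.63405.
  gamma(0) = 2 * (1 + 0.63405) = 2 * 1.63405 = 3.2681.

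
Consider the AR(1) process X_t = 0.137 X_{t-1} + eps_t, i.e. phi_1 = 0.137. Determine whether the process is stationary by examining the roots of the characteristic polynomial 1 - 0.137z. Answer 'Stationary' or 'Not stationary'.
\text{Stationary}

The AR(p) characteristic polynomial is P(z) = 1 - 0.137z.
Stationarity requires all roots to lie outside the unit circle, i.e. |z| > 1 for every root.
This is linear in z: 1 + (-0.137) z = 0  =>  z = -1/(-0.137) = 7.29927,  |z| = 7.29927.
Moduli of all roots: 7.2993.
All moduli strictly greater than 1? Yes.
Verdict: Stationary.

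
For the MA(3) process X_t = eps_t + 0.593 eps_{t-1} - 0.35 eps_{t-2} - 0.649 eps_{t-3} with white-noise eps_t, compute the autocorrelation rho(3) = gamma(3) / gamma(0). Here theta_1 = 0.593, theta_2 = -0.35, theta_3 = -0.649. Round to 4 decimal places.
\rho(3) = -0.3424

For an MA(q) process with theta_0 = 1, the autocovariance is
  gamma(k) = sigma^2 * sum_{i=0..q-k} theta_i * theta_{i+k},
and rho(k) = gamma(k) / gamma(0). Sigma^2 cancels.
  numerator   = (1)*(-0.649) = -0.649.
  denominator = (1)^2 + (0.593)^2 + (-0.35)^2 + (-0.649)^2 = 1.89535.
  rho(3) = -0.649 / 1.89535 = -0.3424.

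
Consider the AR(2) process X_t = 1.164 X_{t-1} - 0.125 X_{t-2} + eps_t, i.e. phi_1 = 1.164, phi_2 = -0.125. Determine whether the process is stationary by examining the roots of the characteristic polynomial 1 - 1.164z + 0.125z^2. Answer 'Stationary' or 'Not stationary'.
\text{Not stationary}

The AR(p) characteristic polynomial is P(z) = 1 - 1.164z + 0.125z^2.
Stationarity requires all roots to lie outside the unit circle, i.e. |z| > 1 for every root.
Set 1 + (-1.164) z + (0.125) z^2 = 0, i.e. a z^2 + b z + c = 0 with a = 0.125, b = -1.164, c = 1.
Discriminant D = b^2 - 4ac = (-1.164)^2 - 4*(0.125)*1 = 1.354896 - (0.5) = 0.854896.
D >= 0, so the roots are real: z = (-b +/- sqrt(D)) / (2a) = (1.164 +/- 0.924606) / (0.25).
  z_1 = (1.164 + 0.924606) / (0.25) = 8.3544,   |z_1| = 8.3544.
  z_2 = (1.164 - 0.924606) / (0.25) = 0.9576,   |z_2| = 0.9576.
Moduli of all roots: 8.3544, 0.9576.
All moduli strictly greater than 1? No.
Verdict: Not stationary.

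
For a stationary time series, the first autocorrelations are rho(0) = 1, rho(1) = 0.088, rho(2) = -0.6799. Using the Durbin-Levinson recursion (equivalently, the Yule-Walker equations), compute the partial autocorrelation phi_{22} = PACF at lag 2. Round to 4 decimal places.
\phi_{22} = -0.6930

The PACF at lag k is phi_{kk}, the last component of the solution
to the Yule-Walker system G_k phi = r_k where
  (G_k)_{ij} = rho(|i - j|), (r_k)_i = rho(i), i,j = 1..k.
Equivalently, Durbin-Levinson gives phi_{kk} iteratively:
  phi_{11} = rho(1)
  phi_{kk} = [rho(k) - sum_{j=1..k-1} phi_{k-1,j} rho(k-j)]
            / [1 - sum_{j=1..k-1} phi_{k-1,j} rho(j)],
  phi_{k,j} = phi_{k-1,j} - phi_{kk} phi_{k-1,k-j},  j = 1..k-1.
Step k = 1:
  phi_11 = rho(1) = 0.088.
Step k = 2:
  phi_22 = [rho(2) - phi_11 rho(1)] / [1 - phi_11 rho(1)] = [-0.6799 - (0.088)(0.088)] / [1 - (0.088)(0.088)]
         = -0.687644 / 0.992256 = -0.693.
Therefore phi_{22} = -0.6930.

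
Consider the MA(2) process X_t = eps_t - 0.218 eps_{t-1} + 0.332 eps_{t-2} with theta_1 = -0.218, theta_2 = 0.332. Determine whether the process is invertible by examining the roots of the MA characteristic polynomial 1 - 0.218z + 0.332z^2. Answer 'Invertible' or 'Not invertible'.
\text{Invertible}

The MA(q) characteristic polynomial is P(z) = 1 - 0.218z + 0.332z^2.
Invertibility requires all roots to lie outside the unit circle, i.e. |z| > 1 for every root.
Set 1 + (-0.218) z + (0.332) z^2 = 0, i.e. a z^2 + b z + c = 0 with a = 0.332, b = -0.218, c = 1.
Discriminant D = b^2 - 4ac = (-0.218)^2 - 4*(0.332)*1 = 0.047524 - (1.328) = -1.280476.
D < 0, so the roots are the complex-conjugate pair z = (-b +/- i sqrt(-D)) / (2a) = 0.3283 +/- 1.7042i.
For a conjugate pair |z|^2 = z * conj(z) = (product of roots) = c/a = 1/(0.332) = 3.012048, so |z| = sqrt(3.012048) = 1.7355 for both roots.
Moduli of all roots: 1.7355, 1.7355.
All moduli strictly greater than 1? Yes.
Verdict: Invertible.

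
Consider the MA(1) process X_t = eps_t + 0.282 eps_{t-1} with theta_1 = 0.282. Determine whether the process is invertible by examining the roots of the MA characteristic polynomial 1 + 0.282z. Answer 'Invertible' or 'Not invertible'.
\text{Invertible}

The MA(q) characteristic polynomial is P(z) = 1 + 0.282z.
Invertibility requires all roots to lie outside the unit circle, i.e. |z| > 1 for every root.
This is linear in z: 1 + (0.282) z = 0  =>  z = -1/(0.282) = -3.546099,  |z| = 3.546099.
Moduli of all roots: 3.5461.
All moduli strictly greater than 1? Yes.
Verdict: Invertible.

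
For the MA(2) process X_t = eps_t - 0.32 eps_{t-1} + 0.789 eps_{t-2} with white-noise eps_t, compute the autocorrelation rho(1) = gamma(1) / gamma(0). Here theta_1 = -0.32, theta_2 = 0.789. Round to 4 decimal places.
\rho(1) = -0.3319

For an MA(q) process with theta_0 = 1, the autocovariance is
  gamma(k) = sigma^2 * sum_{i=0..q-k} theta_i * theta_{i+k},
and rho(k) = gamma(k) / gamma(0). Sigma^2 cancels.
  numerator   = (1)*(-0.32) + (-0.32)*(0.789) = -0.57248.
  denominator = (1)^2 + (-0.32)^2 + (0.789)^2 = 1.724921.
  rho(1) = -0.57248 / 1.724921 = -0.3319.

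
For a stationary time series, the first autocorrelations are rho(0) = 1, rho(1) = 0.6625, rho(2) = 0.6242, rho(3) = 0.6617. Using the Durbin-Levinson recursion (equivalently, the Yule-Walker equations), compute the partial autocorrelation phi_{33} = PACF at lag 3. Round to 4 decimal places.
\phi_{33} = 0.3320

The PACF at lag k is phi_{kk}, the last component of the solution
to the Yule-Walker system G_k phi = r_k where
  (G_k)_{ij} = rho(|i - j|), (r_k)_i = rho(i), i,j = 1..k.
Equivalently, Durbin-Levinson gives phi_{kk} iteratively:
  phi_{11} = rho(1)
  phi_{kk} = [rho(k) - sum_{j=1..k-1} phi_{k-1,j} rho(k-j)]
            / [1 - sum_{j=1..k-1} phi_{k-1,j} rho(j)],
  phi_{k,j} = phi_{k-1,j} - phi_{kk} phi_{k-1,k-j},  j = 1..k-1.
Step k = 1:
  phi_11 = rho(1) = 0.6625.
Step k = 2:
  phi_22 = [rho(2) - phi_11 rho(1)] / [1 - phi_11 rho(1)] = [0.6242 - (0.6625)(0.6625)] / [1 - (0.6625)(0.6625)]
         = 0.18529375 / 0.56109375 = 0.330237.
  Update: phi_21 = phi_11 - phi_22 phi_11 = 0.6625 - (0.330237)(0.6625) = 0.443718.
Step k = 3:
  phi_33 = [rho(3) - phi_21 rho(2) - phi_22 rho(1)] / [1 - phi_21 rho(1) - phi_22 rho(2)]
    numerator   = 0.6617 - (0.443718)(0.6242) - (0.330237)(0.6625) = 0.16594929
    denominator = 1 - (0.443718)(0.6625) - (0.330237)(0.6242) = 0.49990295
  phi_33 = 0.16594929 / 0.49990295 = 0.332.
Therefore phi_{33} = 0.3320.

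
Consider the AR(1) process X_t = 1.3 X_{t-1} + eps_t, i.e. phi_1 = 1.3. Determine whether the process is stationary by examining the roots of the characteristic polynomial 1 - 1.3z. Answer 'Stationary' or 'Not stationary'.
\text{Not stationary}

The AR(p) characteristic polynomial is P(z) = 1 - 1.3z.
Stationarity requires all roots to lie outside the unit circle, i.e. |z| > 1 for every root.
This is linear in z: 1 + (-1.3) z = 0  =>  z = -1/(-1.3) = 0.769231,  |z| = 0.769231.
Moduli of all roots: 0.7692.
All moduli strictly greater than 1? No.
Verdict: Not stationary.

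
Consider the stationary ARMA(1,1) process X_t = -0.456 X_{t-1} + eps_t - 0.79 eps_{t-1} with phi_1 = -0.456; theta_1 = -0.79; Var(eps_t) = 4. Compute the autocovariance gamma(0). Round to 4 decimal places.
\gamma(0) = 11.8404

Multiply the model equation by X_{t-k} and take expectations. With theta_0 = psi_0 = 1 and psi_j the MA(infinity) weights, this gives
  gamma(k) - sum_i phi_i gamma(k-i) = c_k,
  c_k = sigma^2 * sum_{j=k..q} theta_j psi_{j-k}   (c_k = 0 for k > q),
using gamma(-m) = gamma(m).
psi-weights needed (psi_j = theta_j + sum_i phi_i psi_{j-i}):
  psi_1 = theta_1 + phi_1 = -0.79 + (-0.456) = -1.246
Right-hand sides:
  c_0 = sigma^2 (1 + theta_1 psi_1) = 4 * (1 + (-0.79)(-1.246)) = 4 * 1.98434 = 7.93736
  c_1 = sigma^2 theta_1 = 4 * (-0.79) = -3.16
  c_2 = 0
Equations for k = 0 and k = 1 (AR order 1):
  gamma(0) = phi_1 gamma(1) + c_0
  gamma(1) = phi_1 gamma(0) + c_1
Substituting the second into the first: gamma(0) (1 - phi_1^2) = c_0 + phi_1 c_1, so
  gamma(0) = (c_0 + phi_1 c_1) / (1 - phi_1^2) = (7.93736 + (-0.456)(-3.16)) / (1 - (-0.456)^2) = 9.37832 / 0.792064 = 11.840356.
Therefore gamma(0) = 11.8404 (to 4 decimal places).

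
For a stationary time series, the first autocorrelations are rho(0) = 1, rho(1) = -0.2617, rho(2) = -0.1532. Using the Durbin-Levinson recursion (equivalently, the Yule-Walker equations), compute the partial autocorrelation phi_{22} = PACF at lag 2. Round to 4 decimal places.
\phi_{22} = -0.2380

The PACF at lag k is phi_{kk}, the last component of the solution
to the Yule-Walker system G_k phi = r_k where
  (G_k)_{ij} = rho(|i - j|), (r_k)_i = rho(i), i,j = 1..k.
Equivalently, Durbin-Levinson gives phi_{kk} iteratively:
  phi_{11} = rho(1)
  phi_{kk} = [rho(k) - sum_{j=1..k-1} phi_{k-1,j} rho(k-j)]
            / [1 - sum_{j=1..k-1} phi_{k-1,j} rho(j)],
  phi_{k,j} = phi_{k-1,j} - phi_{kk} phi_{k-1,k-j},  j = 1..k-1.
Step k = 1:
  phi_11 = rho(1) = -0.2617.
Step k = 2:
  phi_22 = [rho(2) - phi_11 rho(1)] / [1 - phi_11 rho(1)] = [-0.1532 - (-0.2617)(-0.2617)] / [1 - (-0.2617)(-0.2617)]
         = -0.22168689 / 0.93151311 = -0.238.
Therefore phi_{22} = -0.2380.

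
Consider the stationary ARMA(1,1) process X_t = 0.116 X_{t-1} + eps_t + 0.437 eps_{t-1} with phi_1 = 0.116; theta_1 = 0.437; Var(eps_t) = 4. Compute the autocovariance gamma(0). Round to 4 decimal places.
\gamma(0) = 5.2399

Multiply the model equation by X_{t-k} and take expectations. With theta_0 = psi_0 = 1 and psi_j the MA(infinity) weights, this gives
  gamma(k) - sum_i phi_i gamma(k-i) = c_k,
  c_k = sigma^2 * sum_{j=k..q} theta_j psi_{j-k}   (c_k = 0 for k > q),
using gamma(-m) = gamma(m).
psi-weights needed (psi_j = theta_j + sum_i phi_i psi_{j-i}):
  psi_1 = theta_1 + phi_1 = 0.437 + (0.116) = 0.553
Right-hand sides:
  c_0 = sigma^2 (1 + theta_1 psi_1) = 4 * (1 + (0.437)(0.553)) = 4 * 1.241661 = 4.966644
  c_1 = sigma^2 theta_1 = 4 * (0.437) = 1.748
  c_2 = 0
Equations for k = 0 and k = 1 (AR order 1):
  gamma(0) = phi_1 gamma(1) + c_0
  gamma(1) = phi_1 gamma(0) + c_1
Substituting the second into the first: gamma(0) (1 - phi_1^2) = c_0 + phi_1 c_1, so
  gamma(0) = (c_0 + phi_1 c_1) / (1 - phi_1^2) = (4.966644 + (0.116)(1.748)) / (1 - (0.116)^2) = 5.169412 / 0.986544 = 5.23992.
Therefore gamma(0) = 5.2399 (to 4 decimal places).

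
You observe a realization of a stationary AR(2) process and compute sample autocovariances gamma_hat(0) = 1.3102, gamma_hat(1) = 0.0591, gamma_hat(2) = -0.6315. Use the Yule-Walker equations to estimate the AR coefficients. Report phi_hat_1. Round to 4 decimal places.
\hat\phi_{1} = 0.0670

The Yule-Walker equations for an AR(p) process read, in matrix form,
  Gamma_p phi = r_p,   with   (Gamma_p)_{ij} = gamma(|i - j|),
                       (r_p)_i = gamma(i),   i,j = 1..p.
Substitute the sample gammas (Toeplitz matrix and right-hand side of size 2):
  Gamma_p = [[1.3102, 0.0591], [0.0591, 1.3102]]
  r_p     = [0.0591, -0.6315]
Written out:
  1.3102 phi_1 + 0.0591 phi_2 = 0.0591
  0.0591 phi_1 + 1.3102 phi_2 = -0.6315
Solve by Cramer's rule:
  det = gamma(0)^2 - gamma(1)^2 = (1.3102)^2 - (0.0591)^2 = 1.71662404 - 0.00349281 = 1.71313123
  phi_hat_1 = [gamma(1) gamma(0) - gamma(1) gamma(2)] / det = [(0.0591)(1.3102) - (0.0591)(-0.6315)] / 1.71313123 = 0.11475447 / 1.71313123 = 0.067
  phi_hat_2 = [gamma(0) gamma(2) - gamma(1)^2] / det = [(1.3102)(-0.6315) - (0.0591)^2] / 1.71313123 = -0.83088411 / 1.71313123 = -0.485
So phi_hat = [0.0670, -0.4850].
Therefore phi_hat_1 = 0.0670.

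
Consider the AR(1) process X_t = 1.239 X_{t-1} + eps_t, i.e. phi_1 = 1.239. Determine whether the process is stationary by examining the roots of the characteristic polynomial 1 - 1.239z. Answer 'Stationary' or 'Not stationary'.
\text{Not stationary}

The AR(p) characteristic polynomial is P(z) = 1 - 1.239z.
Stationarity requires all roots to lie outside the unit circle, i.e. |z| > 1 for every root.
This is linear in z: 1 + (-1.239) z = 0  =>  z = -1/(-1.239) = 0.807103,  |z| = 0.807103.
Moduli of all roots: 0.8071.
All moduli strictly greater than 1? No.
Verdict: Not stationary.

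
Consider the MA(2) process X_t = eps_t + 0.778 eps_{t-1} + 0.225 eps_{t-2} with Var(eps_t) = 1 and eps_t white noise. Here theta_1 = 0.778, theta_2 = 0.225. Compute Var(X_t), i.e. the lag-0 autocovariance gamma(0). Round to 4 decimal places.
\gamma(0) = 1.6559

For an MA(q) process X_t = eps_t + sum_i theta_i eps_{t-i} with
Var(eps_t) = sigma^2, the variance is
  gamma(0) = sigma^2 * (1 + sum_i theta_i^2).
  sum_i theta_i^2 = (0.778)^2 + (0.225)^2 = 0.605284 + 0.050625 = 0.655909.
  gamma(0) = 1 * (1 + 0.655909) = 1 * 1.655909 = 1.655909, which rounds to 1.6559.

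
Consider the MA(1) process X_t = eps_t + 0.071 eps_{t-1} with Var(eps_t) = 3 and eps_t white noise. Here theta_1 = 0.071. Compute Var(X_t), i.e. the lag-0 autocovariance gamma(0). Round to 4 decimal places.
\gamma(0) = 3.0151

For an MA(q) process X_t = eps_t + sum_i theta_i eps_{t-i} with
Var(eps_t) = sigma^2, the variance is
  gamma(0) = sigma^2 * (1 + sum_i theta_i^2).
  sum_i theta_i^2 = (0.071)^2 = 0.005041.
  gamma(0) = 3 * (1 + 0.005041) = 3 * 1.005041 = 3.015123, which rounds to 3.0151.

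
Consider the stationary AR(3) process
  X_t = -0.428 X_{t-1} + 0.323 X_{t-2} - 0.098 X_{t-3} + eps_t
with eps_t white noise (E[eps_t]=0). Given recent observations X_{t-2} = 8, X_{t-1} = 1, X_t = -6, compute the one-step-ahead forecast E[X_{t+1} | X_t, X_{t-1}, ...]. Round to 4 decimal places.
E[X_{t+1} \mid \mathcal F_t] = 2.1070

For an AR(p) model X_t = c + sum_i phi_i X_{t-i} + eps_t, the
one-step-ahead conditional mean is
  E[X_{t+1} | X_t, ...] = c + sum_i phi_i X_{t+1-i}.
Substitute known values:
  E[X_{t+1} | ...] = (-0.428) * (-6) + (0.323) * (1) + (-0.098) * (8)
                   = 2.1070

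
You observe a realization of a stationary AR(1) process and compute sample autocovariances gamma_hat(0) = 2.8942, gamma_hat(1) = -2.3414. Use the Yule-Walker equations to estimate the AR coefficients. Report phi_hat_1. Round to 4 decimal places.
\hat\phi_{1} = -0.8090

The Yule-Walker equations for an AR(p) process read, in matrix form,
  Gamma_p phi = r_p,   with   (Gamma_p)_{ij} = gamma(|i - j|),
                       (r_p)_i = gamma(i),   i,j = 1..p.
Substitute the sample gammas (Toeplitz matrix and right-hand side of size 1):
  Gamma_p = [[2.8942]]
  r_p     = [-2.3414]
With p = 1 this is the single equation gamma(0) phi_1 = gamma(1):
  phi_hat_1 = gamma(1) / gamma(0) = -2.3414 / 2.8942 = -0.8090.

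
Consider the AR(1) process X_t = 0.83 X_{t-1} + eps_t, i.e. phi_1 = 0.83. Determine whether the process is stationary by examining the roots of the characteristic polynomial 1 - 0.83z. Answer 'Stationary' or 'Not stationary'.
\text{Stationary}

The AR(p) characteristic polynomial is P(z) = 1 - 0.83z.
Stationarity requires all roots to lie outside the unit circle, i.e. |z| > 1 for every root.
This is linear in z: 1 + (-0.83) z = 0  =>  z = -1/(-0.83) = 1.204819,  |z| = 1.204819.
Moduli of all roots: 1.2048.
All moduli strictly greater than 1? Yes.
Verdict: Stationary.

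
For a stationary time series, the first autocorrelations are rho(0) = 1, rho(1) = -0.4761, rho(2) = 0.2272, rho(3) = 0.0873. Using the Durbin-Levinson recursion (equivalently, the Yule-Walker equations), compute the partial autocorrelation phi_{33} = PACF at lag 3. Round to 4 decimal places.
\phi_{33} = 0.2531

The PACF at lag k is phi_{kk}, the last component of the solution
to the Yule-Walker system G_k phi = r_k where
  (G_k)_{ij} = rho(|i - j|), (r_k)_i = rho(i), i,j = 1..k.
Equivalently, Durbin-Levinson gives phi_{kk} iteratively:
  phi_{11} = rho(1)
  phi_{kk} = [rho(k) - sum_{j=1..k-1} phi_{k-1,j} rho(k-j)]
            / [1 - sum_{j=1..k-1} phi_{k-1,j} rho(j)],
  phi_{k,j} = phi_{k-1,j} - phi_{kk} phi_{k-1,k-j},  j = 1..k-1.
Step k = 1:
  phi_11 = rho(1) = -0.4761.
Step k = 2:
  phi_22 = [rho(2) - phi_11 rho(1)] / [1 - phi_11 rho(1)] = [0.2272 - (-0.4761)(-0.4761)] / [1 - (-0.4761)(-0.4761)]
         = 0.00052879 / 0.77332879 = 0.000684.
  Update: phi_21 = phi_11 - phi_22 phi_11 = -0.4761 - (0.000684)(-0.4761) = -0.475774.
Step k = 3:
  phi_33 = [rho(3) - phi_21 rho(2) - phi_22 rho(1)] / [1 - phi_21 rho(1) - phi_22 rho(2)]
    numerator   = 0.0873 - (-0.475774)(0.2272) - (0.000684)(-0.4761) = 0.1957215
    denominator = 1 - (-0.475774)(-0.4761) - (0.000684)(0.2272) = 0.77332843
  phi_33 = 0.1957215 / 0.77332843 = 0.2531.
Therefore phi_{33} = 0.2531.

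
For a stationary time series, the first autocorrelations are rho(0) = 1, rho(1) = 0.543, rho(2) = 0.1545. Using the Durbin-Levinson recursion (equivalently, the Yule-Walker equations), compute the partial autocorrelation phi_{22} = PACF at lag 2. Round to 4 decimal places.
\phi_{22} = -0.1990

The PACF at lag k is phi_{kk}, the last component of the solution
to the Yule-Walker system G_k phi = r_k where
  (G_k)_{ij} = rho(|i - j|), (r_k)_i = rho(i), i,j = 1..k.
Equivalently, Durbin-Levinson gives phi_{kk} iteratively:
  phi_{11} = rho(1)
  phi_{kk} = [rho(k) - sum_{j=1..k-1} phi_{k-1,j} rho(k-j)]
            / [1 - sum_{j=1..k-1} phi_{k-1,j} rho(j)],
  phi_{k,j} = phi_{k-1,j} - phi_{kk} phi_{k-1,k-j},  j = 1..k-1.
Step k = 1:
  phi_11 = rho(1) = 0.543.
Step k = 2:
  phi_22 = [rho(2) - phi_11 rho(1)] / [1 - phi_11 rho(1)] = [0.1545 - (0.543)(0.543)] / [1 - (0.543)(0.543)]
         = -0.140349 / 0.705151 = -0.199.
Therefore phi_{22} = -0.1990.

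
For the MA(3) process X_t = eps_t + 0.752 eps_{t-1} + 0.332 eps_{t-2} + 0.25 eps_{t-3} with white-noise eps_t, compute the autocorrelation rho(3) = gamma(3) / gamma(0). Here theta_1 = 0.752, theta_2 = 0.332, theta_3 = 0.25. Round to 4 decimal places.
\rho(3) = 0.1438

For an MA(q) process with theta_0 = 1, the autocovariance is
  gamma(k) = sigma^2 * sum_{i=0..q-k} theta_i * theta_{i+k},
and rho(k) = gamma(k) / gamma(0). Sigma^2 cancels.
  numerator   = (1)*(0.25) = 0.25.
  denominator = (1)^2 + (0.752)^2 + (0.332)^2 + (0.25)^2 = 1.738228.
  rho(3) = 0.25 / 1.738228 = 0.1438.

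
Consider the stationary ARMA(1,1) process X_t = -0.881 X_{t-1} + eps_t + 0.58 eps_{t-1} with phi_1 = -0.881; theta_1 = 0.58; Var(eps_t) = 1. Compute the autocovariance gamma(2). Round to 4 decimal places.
\gamma(2) = 0.5793

Multiply the model equation by X_{t-k} and take expectations. With theta_0 = psi_0 = 1 and psi_j the MA(infinity) weights, this gives
  gamma(k) - sum_i phi_i gamma(k-i) = c_k,
  c_k = sigma^2 * sum_{j=k..q} theta_j psi_{j-k}   (c_k = 0 for k > q),
using gamma(-m) = gamma(m).
psi-weights needed (psi_j = theta_j + sum_i phi_i psi_{j-i}):
  psi_1 = theta_1 + phi_1 = 0.58 + (-0.881) = -0.301
Right-hand sides:
  c_0 = sigma^2 (1 + theta_1 psi_1) = 1 * (1 + (0.58)(-0.301)) = 1 * 0.82542 = 0.82542
  c_1 = sigma^2 theta_1 = 1 * (0.58) = 0.58
  c_2 = 0
Equations for k = 0 and k = 1 (AR order 1):
  gamma(0) = phi_1 gamma(1) + c_0
  gamma(1) = phi_1 gamma(0) + c_1
Substituting the second into the first: gamma(0) (1 - phi_1^2) = c_0 + phi_1 c_1, so
  gamma(0) = (c_0 + phi_1 c_1) / (1 - phi_1^2) = (0.82542 + (-0.881)(0.58)) / (1 - (-0.881)^2) = 0.31444 / 0.223839 = 1.40476.
  gamma(1) = phi_1 gamma(0) + c_1 = (-0.881)(1.40476) + (0.58) = -0.657593.
For k = 2 (> q): gamma(2) = phi_1 gamma(1) = (-0.881)(-0.657593) = 0.57934.
Therefore gamma(2) = 0.5793 (to 4 decimal places).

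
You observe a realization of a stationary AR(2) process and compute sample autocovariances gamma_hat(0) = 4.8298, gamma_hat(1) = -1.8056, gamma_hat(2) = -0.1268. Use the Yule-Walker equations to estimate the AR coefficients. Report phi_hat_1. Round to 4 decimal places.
\hat\phi_{1} = -0.4460

The Yule-Walker equations for an AR(p) process read, in matrix form,
  Gamma_p phi = r_p,   with   (Gamma_p)_{ij} = gamma(|i - j|),
                       (r_p)_i = gamma(i),   i,j = 1..p.
Substitute the sample gammas (Toeplitz matrix and right-hand side of size 2):
  Gamma_p = [[4.8298, -1.8056], [-1.8056, 4.8298]]
  r_p     = [-1.8056, -0.1268]
Written out:
  4.8298 phi_1 - 1.8056 phi_2 = -1.8056
  -1.8056 phi_1 + 4.8298 phi_2 = -0.1268
Solve by Cramer's rule:
  det = gamma(0)^2 - gamma(1)^2 = (4.8298)^2 - (-1.8056)^2 = 23.32696804 - 3.26019136 = 20.06677668
  phi_hat_1 = [gamma(1) gamma(0) - gamma(1) gamma(2)] / det = [(-1.8056)(4.8298) - (-1.8056)(-0.1268)] / 20.06677668 = -8.94963696 / 20.06677668 = -0.446
  phi_hat_2 = [gamma(0) gamma(2) - gamma(1)^2] / det = [(4.8298)(-0.1268) - (-1.8056)^2] / 20.06677668 = -3.87261 / 20.06677668 = -0.193
So phi_hat = [-0.4460, -0.1930].
Therefore phi_hat_1 = -0.4460.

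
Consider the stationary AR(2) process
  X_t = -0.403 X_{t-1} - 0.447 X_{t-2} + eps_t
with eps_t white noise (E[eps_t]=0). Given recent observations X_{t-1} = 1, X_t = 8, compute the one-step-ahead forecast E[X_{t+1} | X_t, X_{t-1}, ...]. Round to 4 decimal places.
E[X_{t+1} \mid \mathcal F_t] = -3.6710

For an AR(p) model X_t = c + sum_i phi_i X_{t-i} + eps_t, the
one-step-ahead conditional mean is
  E[X_{t+1} | X_t, ...] = c + sum_i phi_i X_{t+1-i}.
Substitute known values:
  E[X_{t+1} | ...] = (-0.403) * (8) + (-0.447) * (1)
                   = -3.6710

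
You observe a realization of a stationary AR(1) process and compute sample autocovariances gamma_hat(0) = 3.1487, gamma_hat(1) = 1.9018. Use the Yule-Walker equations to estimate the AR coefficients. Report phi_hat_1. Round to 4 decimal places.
\hat\phi_{1} = 0.6040

The Yule-Walker equations for an AR(p) process read, in matrix form,
  Gamma_p phi = r_p,   with   (Gamma_p)_{ij} = gamma(|i - j|),
                       (r_p)_i = gamma(i),   i,j = 1..p.
Substitute the sample gammas (Toeplitz matrix and right-hand side of size 1):
  Gamma_p = [[3.1487]]
  r_p     = [1.9018]
With p = 1 this is the single equation gamma(0) phi_1 = gamma(1):
  phi_hat_1 = gamma(1) / gamma(0) = 1.9018 / 3.1487 = 0.6040.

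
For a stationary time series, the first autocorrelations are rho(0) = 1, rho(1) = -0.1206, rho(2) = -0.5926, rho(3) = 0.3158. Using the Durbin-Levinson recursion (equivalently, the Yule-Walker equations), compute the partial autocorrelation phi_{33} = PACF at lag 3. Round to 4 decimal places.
\phi_{33} = 0.2061

The PACF at lag k is phi_{kk}, the last component of the solution
to the Yule-Walker system G_k phi = r_k where
  (G_k)_{ij} = rho(|i - j|), (r_k)_i = rho(i), i,j = 1..k.
Equivalently, Durbin-Levinson gives phi_{kk} iteratively:
  phi_{11} = rho(1)
  phi_{kk} = [rho(k) - sum_{j=1..k-1} phi_{k-1,j} rho(k-j)]
            / [1 - sum_{j=1..k-1} phi_{k-1,j} rho(j)],
  phi_{k,j} = phi_{k-1,j} - phi_{kk} phi_{k-1,k-j},  j = 1..k-1.
Step k = 1:
  phi_11 = rho(1) = -0.1206.
Step k = 2:
  phi_22 = [rho(2) - phi_11 rho(1)] / [1 - phi_11 rho(1)] = [-0.5926 - (-0.1206)(-0.1206)] / [1 - (-0.1206)(-0.1206)]
         = -0.60714436 / 0.98545564 = -0.616105.
  Update: phi_21 = phi_11 - phi_22 phi_11 = -0.1206 - (-0.616105)(-0.1206) = -0.194902.
Step k = 3:
  phi_33 = [rho(3) - phi_21 rho(2) - phi_22 rho(1)] / [1 - phi_21 rho(1) - phi_22 rho(2)]
    numerator   = 0.3158 - (-0.194902)(-0.5926) - (-0.616105)(-0.1206) = 0.12599861
    denominator = 1 - (-0.194902)(-0.1206) - (-0.616105)(-0.5926) = 0.61139083
  phi_33 = 0.12599861 / 0.61139083 = 0.2061.
Therefore phi_{33} = 0.2061.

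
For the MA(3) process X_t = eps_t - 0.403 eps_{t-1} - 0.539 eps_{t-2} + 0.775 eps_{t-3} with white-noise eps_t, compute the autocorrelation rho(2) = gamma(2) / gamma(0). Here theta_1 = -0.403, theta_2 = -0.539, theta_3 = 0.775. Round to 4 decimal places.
\rho(2) = -0.4146

For an MA(q) process with theta_0 = 1, the autocovariance is
  gamma(k) = sigma^2 * sum_{i=0..q-k} theta_i * theta_{i+k},
and rho(k) = gamma(k) / gamma(0). Sigma^2 cancels.
  numerator   = (1)*(-0.539) + (-0.403)*(0.775) = -0.851325.
  denominator = (1)^2 + (-0.403)^2 + (-0.539)^2 + (0.775)^2 = 2.053555.
  rho(2) = -0.851325 / 2.053555 = -0.4146.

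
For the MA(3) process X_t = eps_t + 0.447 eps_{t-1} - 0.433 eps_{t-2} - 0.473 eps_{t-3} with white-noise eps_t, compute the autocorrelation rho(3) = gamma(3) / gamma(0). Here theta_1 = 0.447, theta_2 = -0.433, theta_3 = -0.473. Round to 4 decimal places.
\rho(3) = -0.2936

For an MA(q) process with theta_0 = 1, the autocovariance is
  gamma(k) = sigma^2 * sum_{i=0..q-k} theta_i * theta_{i+k},
and rho(k) = gamma(k) / gamma(0). Sigma^2 cancels.
  numerator   = (1)*(-0.473) = -0.473.
  denominator = (1)^2 + (0.447)^2 + (-0.433)^2 + (-0.473)^2 = 1.611027.
  rho(3) = -0.473 / 1.611027 = -0.2936.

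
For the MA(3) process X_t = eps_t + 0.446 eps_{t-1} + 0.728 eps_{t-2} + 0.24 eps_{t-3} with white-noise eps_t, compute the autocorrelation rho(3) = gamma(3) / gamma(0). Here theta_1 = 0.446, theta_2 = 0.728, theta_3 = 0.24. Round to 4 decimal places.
\rho(3) = 0.1343

For an MA(q) process with theta_0 = 1, the autocovariance is
  gamma(k) = sigma^2 * sum_{i=0..q-k} theta_i * theta_{i+k},
and rho(k) = gamma(k) / gamma(0). Sigma^2 cancels.
  numerator   = (1)*(0.24) = 0.24.
  denominator = (1)^2 + (0.446)^2 + (0.728)^2 + (0.24)^2 = 1.7865.
  rho(3) = 0.24 / 1.7865 = 0.1343.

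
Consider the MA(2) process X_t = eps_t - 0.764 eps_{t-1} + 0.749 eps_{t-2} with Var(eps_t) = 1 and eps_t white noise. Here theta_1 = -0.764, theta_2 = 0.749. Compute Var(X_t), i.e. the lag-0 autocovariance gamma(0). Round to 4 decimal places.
\gamma(0) = 2.1447

For an MA(q) process X_t = eps_t + sum_i theta_i eps_{t-i} with
Var(eps_t) = sigma^2, the variance is
  gamma(0) = sigma^2 * (1 + sum_i theta_i^2).
  sum_i theta_i^2 = (-0.764)^2 + (0.749)^2 = 0.583696 + 0.561001 = 1.144697.
  gamma(0) = 1 * (1 + 1.144697) = 1 * 2.144697 = 2.144697, which rounds to 2.1447.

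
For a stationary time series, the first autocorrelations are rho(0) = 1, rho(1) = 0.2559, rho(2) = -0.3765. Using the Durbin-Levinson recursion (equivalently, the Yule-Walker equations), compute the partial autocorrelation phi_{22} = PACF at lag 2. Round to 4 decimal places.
\phi_{22} = -0.4730

The PACF at lag k is phi_{kk}, the last component of the solution
to the Yule-Walker system G_k phi = r_k where
  (G_k)_{ij} = rho(|i - j|), (r_k)_i = rho(i), i,j = 1..k.
Equivalently, Durbin-Levinson gives phi_{kk} iteratively:
  phi_{11} = rho(1)
  phi_{kk} = [rho(k) - sum_{j=1..k-1} phi_{k-1,j} rho(k-j)]
            / [1 - sum_{j=1..k-1} phi_{k-1,j} rho(j)],
  phi_{k,j} = phi_{k-1,j} - phi_{kk} phi_{k-1,k-j},  j = 1..k-1.
Step k = 1:
  phi_11 = rho(1) = 0.2559.
Step k = 2:
  phi_22 = [rho(2) - phi_11 rho(1)] / [1 - phi_11 rho(1)] = [-0.3765 - (0.2559)(0.2559)] / [1 - (0.2559)(0.2559)]
         = -0.44198481 / 0.93451519 = -0.473.
Therefore phi_{22} = -0.4730.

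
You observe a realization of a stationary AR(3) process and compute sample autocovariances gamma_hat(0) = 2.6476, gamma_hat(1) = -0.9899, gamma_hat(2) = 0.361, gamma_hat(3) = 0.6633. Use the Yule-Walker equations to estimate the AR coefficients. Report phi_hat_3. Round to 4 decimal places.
\hat\phi_{3} = 0.3490

The Yule-Walker equations for an AR(p) process read, in matrix form,
  Gamma_p phi = r_p,   with   (Gamma_p)_{ij} = gamma(|i - j|),
                       (r_p)_i = gamma(i),   i,j = 1..p.
Substitute the sample gammas (Toeplitz matrix and right-hand side of size 3):
  Gamma_p = [[2.6476, -0.9899, 0.361], [-0.9899, 2.6476, -0.9899], [0.361, -0.9899, 2.6476]]
  r_p     = [-0.9899, 0.361, 0.6633]
Written out (R1..R3):
  (R1) 2.6476 phi_1 - 0.9899 phi_2 + 0.361 phi_3 = -0.9899
  (R2) -0.9899 phi_1 + 2.6476 phi_2 - 0.9899 phi_3 = 0.361
  (R3) 0.361 phi_1 - 0.9899 phi_2 + 2.6476 phi_3 = 0.6633
Gaussian elimination:
  R2 <- R2 - (-0.9899/2.6476) R1 = R2 - (-0.373886) R1:  2.27749 phi_2 - 0.854927 phi_3 = -0.00911
  R3 <- R3 - (0.361/2.6476) R1 = R3 - (0.13635) R1:  -0.854927 phi_2 + 2.598378 phi_3 = 0.798273
  R3 <- R3 - (-0.854927/2.27749) R2 = R3 - (-0.375381) R2:  2.277454 phi_3 = 0.794853
Back-substitution:
  phi_hat_3 = 0.794853 / 2.277454 = 0.34901
  phi_hat_2 = (-0.00911 - (-0.854927)(0.34901)) / 2.27749 = 0.127012
  phi_hat_1 = (-0.9899 - (-0.9899)(0.127012) - (0.361)(0.34901)) / 2.6476 = -0.373985
So phi_hat = [-0.3740, 0.1270, 0.3490].
Therefore phi_hat_3 = 0.3490.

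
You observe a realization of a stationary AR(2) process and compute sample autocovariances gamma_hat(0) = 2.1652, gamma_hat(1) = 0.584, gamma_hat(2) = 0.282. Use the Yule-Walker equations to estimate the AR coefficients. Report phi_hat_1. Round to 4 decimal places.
\hat\phi_{1} = 0.2530

The Yule-Walker equations for an AR(p) process read, in matrix form,
  Gamma_p phi = r_p,   with   (Gamma_p)_{ij} = gamma(|i - j|),
                       (r_p)_i = gamma(i),   i,j = 1..p.
Substitute the sample gammas (Toeplitz matrix and right-hand side of size 2):
  Gamma_p = [[2.1652, 0.584], [0.584, 2.1652]]
  r_p     = [0.584, 0.282]
Written out:
  2.1652 phi_1 + 0.584 phi_2 = 0.584
  0.584 phi_1 + 2.1652 phi_2 = 0.282
Solve by Cramer's rule:
  det = gamma(0)^2 - gamma(1)^2 = (2.1652)^2 - (0.584)^2 = 4.68809104 - 0.341056 = 4.34703504
  phi_hat_1 = [gamma(1) gamma(0) - gamma(1) gamma(2)] / det = [(0.584)(2.1652) - (0.584)(0.282)] / 4.34703504 = 1.0997888 / 4.34703504 = 0.253
  phi_hat_2 = [gamma(0) gamma(2) - gamma(1)^2] / det = [(2.1652)(0.282) - (0.584)^2] / 4.34703504 = 0.2695304 / 4.34703504 = 0.062
So phi_hat = [0.2530, 0.0620].
Therefore phi_hat_1 = 0.2530.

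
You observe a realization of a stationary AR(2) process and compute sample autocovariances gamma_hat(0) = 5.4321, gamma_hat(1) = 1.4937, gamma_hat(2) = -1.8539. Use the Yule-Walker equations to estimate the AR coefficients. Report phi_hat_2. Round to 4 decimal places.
\hat\phi_{2} = -0.4510

The Yule-Walker equations for an AR(p) process read, in matrix form,
  Gamma_p phi = r_p,   with   (Gamma_p)_{ij} = gamma(|i - j|),
                       (r_p)_i = gamma(i),   i,j = 1..p.
Substitute the sample gammas (Toeplitz matrix and right-hand side of size 2):
  Gamma_p = [[5.4321, 1.4937], [1.4937, 5.4321]]
  r_p     = [1.4937, -1.8539]
Written out:
  5.4321 phi_1 + 1.4937 phi_2 = 1.4937
  1.4937 phi_1 + 5.4321 phi_2 = -1.8539
Solve by Cramer's rule:
  det = gamma(0)^2 - gamma(1)^2 = (5.4321)^2 - (1.4937)^2 = 29.50771041 - 2.23113969 = 27.27657072
  phi_hat_1 = [gamma(1) gamma(0) - gamma(1) gamma(2)] / det = [(1.4937)(5.4321) - (1.4937)(-1.8539)] / 27.27657072 = 10.8830982 / 27.27657072 = 0.399
  phi_hat_2 = [gamma(0) gamma(2) - gamma(1)^2] / det = [(5.4321)(-1.8539) - (1.4937)^2] / 27.27657072 = -12.30170988 / 27.27657072 = -0.451
So phi_hat = [0.3990, -0.4510].
Therefore phi_hat_2 = -0.4510.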